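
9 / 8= 1.12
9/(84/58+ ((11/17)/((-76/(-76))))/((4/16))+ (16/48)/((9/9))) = 13311/6463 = 2.06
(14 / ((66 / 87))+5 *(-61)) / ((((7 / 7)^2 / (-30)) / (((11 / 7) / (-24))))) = -3940 / 7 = -562.86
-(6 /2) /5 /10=-3 /50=-0.06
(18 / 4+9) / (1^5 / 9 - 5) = -243 / 88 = -2.76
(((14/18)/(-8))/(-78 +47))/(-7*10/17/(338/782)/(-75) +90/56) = 41405/22894926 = 0.00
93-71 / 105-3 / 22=92.19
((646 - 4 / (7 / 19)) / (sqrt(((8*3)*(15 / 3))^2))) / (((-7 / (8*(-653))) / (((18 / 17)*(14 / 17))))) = 34838856 / 10115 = 3444.28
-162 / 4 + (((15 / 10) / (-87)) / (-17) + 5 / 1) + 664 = 309851 / 493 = 628.50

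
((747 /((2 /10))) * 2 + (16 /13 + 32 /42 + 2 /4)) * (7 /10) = 4079981 /780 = 5230.74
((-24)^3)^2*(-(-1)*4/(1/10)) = 7644119040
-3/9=-1/3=-0.33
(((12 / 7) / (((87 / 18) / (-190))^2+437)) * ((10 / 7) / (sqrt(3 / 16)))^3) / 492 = 9241600000 * sqrt(3) / 55907207402081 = 0.00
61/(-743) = -61/743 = -0.08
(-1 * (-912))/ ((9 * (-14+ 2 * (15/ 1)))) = 19/ 3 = 6.33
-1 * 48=-48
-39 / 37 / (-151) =39 / 5587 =0.01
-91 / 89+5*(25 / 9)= 10306 / 801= 12.87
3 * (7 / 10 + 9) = 291 / 10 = 29.10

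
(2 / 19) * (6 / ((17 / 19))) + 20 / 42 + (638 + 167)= 287807 / 357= 806.18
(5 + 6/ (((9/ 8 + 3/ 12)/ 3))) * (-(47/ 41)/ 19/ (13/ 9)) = -84177/ 111397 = -0.76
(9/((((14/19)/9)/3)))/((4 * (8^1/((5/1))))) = 51.53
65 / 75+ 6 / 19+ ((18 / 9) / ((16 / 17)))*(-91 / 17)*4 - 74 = -67441 / 570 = -118.32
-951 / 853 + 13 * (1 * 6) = 65583 / 853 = 76.89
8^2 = 64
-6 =-6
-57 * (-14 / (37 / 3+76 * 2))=2394 / 493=4.86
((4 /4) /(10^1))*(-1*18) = -9 /5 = -1.80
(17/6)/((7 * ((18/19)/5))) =1615/756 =2.14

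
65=65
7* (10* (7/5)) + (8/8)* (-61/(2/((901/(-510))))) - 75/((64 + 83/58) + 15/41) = 31448101/208620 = 150.74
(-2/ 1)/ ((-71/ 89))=178/ 71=2.51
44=44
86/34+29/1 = 536/17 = 31.53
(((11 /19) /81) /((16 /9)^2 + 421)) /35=11 /22847405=0.00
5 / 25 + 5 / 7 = 32 / 35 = 0.91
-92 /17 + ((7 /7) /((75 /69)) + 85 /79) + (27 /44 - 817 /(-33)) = 97304123 /4431900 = 21.96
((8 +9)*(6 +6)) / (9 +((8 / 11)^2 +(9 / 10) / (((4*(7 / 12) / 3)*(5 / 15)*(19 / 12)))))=16414860 / 943163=17.40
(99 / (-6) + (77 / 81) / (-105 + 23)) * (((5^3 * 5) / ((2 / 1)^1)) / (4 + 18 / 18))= -6854375 / 6642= -1031.97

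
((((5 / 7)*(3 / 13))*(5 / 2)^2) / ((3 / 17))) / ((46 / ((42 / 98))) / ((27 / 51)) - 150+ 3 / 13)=57375 / 520604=0.11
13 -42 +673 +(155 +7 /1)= 806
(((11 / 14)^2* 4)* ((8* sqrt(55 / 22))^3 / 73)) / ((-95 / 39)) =-604032* sqrt(10) / 67963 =-28.11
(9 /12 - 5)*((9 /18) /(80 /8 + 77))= -0.02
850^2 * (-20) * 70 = -1011500000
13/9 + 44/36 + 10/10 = 11/3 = 3.67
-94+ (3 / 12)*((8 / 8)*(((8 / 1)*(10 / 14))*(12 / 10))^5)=62121134 / 16807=3696.15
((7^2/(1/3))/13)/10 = 1.13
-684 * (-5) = 3420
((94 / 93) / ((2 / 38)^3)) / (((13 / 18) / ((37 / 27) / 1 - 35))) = -1170858736 / 3627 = -322817.41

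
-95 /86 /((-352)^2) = -95 /10655744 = -0.00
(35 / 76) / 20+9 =2743 / 304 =9.02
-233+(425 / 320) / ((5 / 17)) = -14623 / 64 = -228.48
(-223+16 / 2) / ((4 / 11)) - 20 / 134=-158495 / 268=-591.40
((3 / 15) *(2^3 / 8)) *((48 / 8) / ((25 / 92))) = 552 / 125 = 4.42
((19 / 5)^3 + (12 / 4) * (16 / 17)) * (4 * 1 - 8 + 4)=0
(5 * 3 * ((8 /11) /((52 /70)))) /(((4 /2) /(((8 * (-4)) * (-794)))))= 26678400 /143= 186562.24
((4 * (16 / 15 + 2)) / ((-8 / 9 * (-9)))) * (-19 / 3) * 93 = -13547 / 15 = -903.13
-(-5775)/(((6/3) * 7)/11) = 9075/2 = 4537.50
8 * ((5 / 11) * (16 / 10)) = 5.82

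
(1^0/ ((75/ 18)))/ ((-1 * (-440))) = 3/ 5500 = 0.00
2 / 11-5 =-53 / 11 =-4.82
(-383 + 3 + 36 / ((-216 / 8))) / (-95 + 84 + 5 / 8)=9152 / 249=36.76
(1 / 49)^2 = 1 / 2401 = 0.00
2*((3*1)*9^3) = 4374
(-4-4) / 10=-4 / 5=-0.80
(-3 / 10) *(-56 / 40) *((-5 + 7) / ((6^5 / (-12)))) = -7 / 5400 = -0.00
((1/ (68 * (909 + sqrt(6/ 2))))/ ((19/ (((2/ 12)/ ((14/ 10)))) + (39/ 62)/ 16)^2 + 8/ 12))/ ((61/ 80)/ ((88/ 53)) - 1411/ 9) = -177113806848000/ 43613928750146276372572589 + 194844672000 * sqrt(3)/ 43613928750146276372572589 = -0.00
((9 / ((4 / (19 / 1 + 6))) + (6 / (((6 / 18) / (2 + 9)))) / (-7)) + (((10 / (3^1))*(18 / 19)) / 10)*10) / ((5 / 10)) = 16557 / 266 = 62.24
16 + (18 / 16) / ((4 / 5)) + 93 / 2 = 2045 / 32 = 63.91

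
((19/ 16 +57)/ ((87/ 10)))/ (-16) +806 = 805.58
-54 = -54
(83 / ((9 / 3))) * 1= 27.67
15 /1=15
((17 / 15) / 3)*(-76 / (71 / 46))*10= -118864 / 639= -186.02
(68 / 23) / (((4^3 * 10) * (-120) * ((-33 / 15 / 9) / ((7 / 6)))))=0.00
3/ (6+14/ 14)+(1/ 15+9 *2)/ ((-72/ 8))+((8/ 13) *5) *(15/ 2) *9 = 2532104/ 12285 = 206.11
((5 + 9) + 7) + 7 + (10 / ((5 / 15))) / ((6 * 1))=33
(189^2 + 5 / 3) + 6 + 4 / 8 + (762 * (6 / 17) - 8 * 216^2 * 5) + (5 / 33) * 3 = -2053530893 / 1122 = -1830241.44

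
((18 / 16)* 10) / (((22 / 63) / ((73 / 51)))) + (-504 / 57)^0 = 70481 / 1496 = 47.11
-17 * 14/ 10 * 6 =-714/ 5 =-142.80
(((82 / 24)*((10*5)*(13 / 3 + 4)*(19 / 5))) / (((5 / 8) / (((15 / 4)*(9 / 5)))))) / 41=1425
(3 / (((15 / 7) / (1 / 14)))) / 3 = 1 / 30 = 0.03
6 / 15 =2 / 5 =0.40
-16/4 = -4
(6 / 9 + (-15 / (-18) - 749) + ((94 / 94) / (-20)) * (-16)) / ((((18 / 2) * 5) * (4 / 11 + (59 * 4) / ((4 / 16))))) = -27379 / 1558200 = -0.02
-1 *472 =-472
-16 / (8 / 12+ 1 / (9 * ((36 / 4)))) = -1296 / 55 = -23.56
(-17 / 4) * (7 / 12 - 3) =493 / 48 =10.27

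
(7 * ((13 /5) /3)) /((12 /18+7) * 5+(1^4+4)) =7 /50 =0.14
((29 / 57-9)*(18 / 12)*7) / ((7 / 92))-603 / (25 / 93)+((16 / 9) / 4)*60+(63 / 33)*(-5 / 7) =-53132708 / 15675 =-3389.65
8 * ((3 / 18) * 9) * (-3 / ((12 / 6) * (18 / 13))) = -13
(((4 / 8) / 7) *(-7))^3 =-1 / 8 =-0.12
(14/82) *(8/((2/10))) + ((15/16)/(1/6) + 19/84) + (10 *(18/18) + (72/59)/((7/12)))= 10067333/406392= 24.77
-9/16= -0.56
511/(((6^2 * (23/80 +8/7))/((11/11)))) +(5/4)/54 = 573655/57672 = 9.95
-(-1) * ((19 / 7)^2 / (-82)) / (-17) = 361 / 68306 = 0.01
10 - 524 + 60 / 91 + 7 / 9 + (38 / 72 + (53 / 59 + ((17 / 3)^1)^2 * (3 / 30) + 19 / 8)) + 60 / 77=-3577355767 / 7087080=-504.77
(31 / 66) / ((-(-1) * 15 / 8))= 124 / 495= 0.25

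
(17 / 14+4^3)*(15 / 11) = 1245 / 14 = 88.93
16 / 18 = 8 / 9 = 0.89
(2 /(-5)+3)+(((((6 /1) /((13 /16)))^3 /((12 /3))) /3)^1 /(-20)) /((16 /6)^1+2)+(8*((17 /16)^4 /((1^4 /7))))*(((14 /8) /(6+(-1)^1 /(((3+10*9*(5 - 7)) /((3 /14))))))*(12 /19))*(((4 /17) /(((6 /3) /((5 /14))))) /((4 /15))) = 511582523775013 /118656234045440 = 4.31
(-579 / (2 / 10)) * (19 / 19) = -2895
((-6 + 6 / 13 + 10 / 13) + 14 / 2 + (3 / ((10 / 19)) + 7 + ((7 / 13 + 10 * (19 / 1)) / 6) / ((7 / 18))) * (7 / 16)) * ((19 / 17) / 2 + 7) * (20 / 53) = 23260299 / 187408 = 124.12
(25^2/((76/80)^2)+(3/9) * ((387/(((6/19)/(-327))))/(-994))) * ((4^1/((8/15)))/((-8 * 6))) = -2967221995/22965376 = -129.20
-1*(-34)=34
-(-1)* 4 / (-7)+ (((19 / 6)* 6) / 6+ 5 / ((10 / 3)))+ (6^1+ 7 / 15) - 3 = 794 / 105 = 7.56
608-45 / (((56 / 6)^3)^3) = 6431701218786329 / 10578455953408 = 608.00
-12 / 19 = -0.63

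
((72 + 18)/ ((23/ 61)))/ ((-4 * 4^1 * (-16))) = 2745/ 2944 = 0.93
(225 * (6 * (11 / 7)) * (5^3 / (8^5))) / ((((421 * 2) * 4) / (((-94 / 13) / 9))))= -4846875 / 2510749696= -0.00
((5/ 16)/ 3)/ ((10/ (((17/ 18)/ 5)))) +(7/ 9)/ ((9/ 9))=6737/ 8640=0.78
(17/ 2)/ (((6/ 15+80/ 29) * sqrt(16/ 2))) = 2465 * sqrt(2)/ 3664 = 0.95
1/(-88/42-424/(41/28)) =-0.00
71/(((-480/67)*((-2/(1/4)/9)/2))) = 14271/640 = 22.30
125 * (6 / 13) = 750 / 13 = 57.69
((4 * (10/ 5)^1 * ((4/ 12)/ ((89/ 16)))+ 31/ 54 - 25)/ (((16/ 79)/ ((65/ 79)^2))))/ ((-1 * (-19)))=-486242575/ 115420896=-4.21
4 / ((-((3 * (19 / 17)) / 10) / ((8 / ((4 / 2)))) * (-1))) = 2720 / 57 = 47.72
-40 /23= -1.74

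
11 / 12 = 0.92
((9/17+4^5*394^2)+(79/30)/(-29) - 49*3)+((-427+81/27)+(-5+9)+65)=2351035592467/14790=158961162.44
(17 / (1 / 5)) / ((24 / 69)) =1955 / 8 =244.38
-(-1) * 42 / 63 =2 / 3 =0.67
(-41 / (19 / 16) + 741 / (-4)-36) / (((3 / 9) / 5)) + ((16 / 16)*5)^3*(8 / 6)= -3669.98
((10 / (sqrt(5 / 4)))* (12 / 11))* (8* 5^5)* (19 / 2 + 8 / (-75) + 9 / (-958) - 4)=3094688000* sqrt(5) / 5269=1313329.42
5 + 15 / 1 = 20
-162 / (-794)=81 / 397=0.20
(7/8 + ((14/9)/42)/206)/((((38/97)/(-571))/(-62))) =33431648587/422712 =79088.48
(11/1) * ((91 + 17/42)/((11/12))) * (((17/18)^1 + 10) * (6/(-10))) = -7202.70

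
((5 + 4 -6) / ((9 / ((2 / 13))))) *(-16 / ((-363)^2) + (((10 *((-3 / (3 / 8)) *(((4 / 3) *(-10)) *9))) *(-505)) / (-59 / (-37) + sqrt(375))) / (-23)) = 515.73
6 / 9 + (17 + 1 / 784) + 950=2275955 / 2352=967.67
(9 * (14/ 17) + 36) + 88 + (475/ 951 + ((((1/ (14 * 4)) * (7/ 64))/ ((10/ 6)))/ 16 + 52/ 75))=146351397827/ 1103667200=132.60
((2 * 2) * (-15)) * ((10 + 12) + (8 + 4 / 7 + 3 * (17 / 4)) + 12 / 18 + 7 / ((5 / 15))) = -27295 / 7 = -3899.29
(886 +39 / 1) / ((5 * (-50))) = -37 / 10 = -3.70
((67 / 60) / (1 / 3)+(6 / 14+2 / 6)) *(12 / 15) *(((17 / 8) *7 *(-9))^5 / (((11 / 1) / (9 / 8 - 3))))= 31604503100513301 / 1310720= 24112322311.79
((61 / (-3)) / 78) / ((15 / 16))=-488 / 1755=-0.28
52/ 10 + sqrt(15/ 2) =sqrt(30)/ 2 + 26/ 5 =7.94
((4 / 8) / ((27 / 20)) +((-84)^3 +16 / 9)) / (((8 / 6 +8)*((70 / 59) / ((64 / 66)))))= -755339240 / 14553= -51902.65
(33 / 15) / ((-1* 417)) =-11 / 2085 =-0.01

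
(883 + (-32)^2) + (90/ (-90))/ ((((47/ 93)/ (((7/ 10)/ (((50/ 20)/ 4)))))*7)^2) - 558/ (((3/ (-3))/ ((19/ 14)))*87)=1915.60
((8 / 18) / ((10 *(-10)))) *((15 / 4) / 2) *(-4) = 1 / 30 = 0.03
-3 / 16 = -0.19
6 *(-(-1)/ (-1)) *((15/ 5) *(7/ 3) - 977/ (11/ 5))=2622.55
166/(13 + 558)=166/571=0.29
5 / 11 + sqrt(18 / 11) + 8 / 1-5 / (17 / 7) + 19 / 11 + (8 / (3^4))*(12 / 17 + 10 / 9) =3*sqrt(22) / 11 + 1131815 / 136323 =9.58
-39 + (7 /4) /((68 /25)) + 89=13775 /272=50.64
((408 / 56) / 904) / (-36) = -0.00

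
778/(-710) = -389/355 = -1.10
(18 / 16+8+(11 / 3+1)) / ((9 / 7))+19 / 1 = 6421 / 216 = 29.73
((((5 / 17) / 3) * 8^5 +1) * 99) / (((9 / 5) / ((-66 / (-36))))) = 99154055 / 306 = 324032.86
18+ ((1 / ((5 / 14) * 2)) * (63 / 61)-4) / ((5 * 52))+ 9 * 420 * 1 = 301180621 / 79300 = 3797.99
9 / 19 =0.47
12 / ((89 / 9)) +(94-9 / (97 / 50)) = 781928 / 8633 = 90.57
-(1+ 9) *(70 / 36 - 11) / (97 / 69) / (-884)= -0.07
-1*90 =-90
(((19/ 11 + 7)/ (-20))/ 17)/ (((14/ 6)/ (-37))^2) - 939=-43315989/ 45815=-945.45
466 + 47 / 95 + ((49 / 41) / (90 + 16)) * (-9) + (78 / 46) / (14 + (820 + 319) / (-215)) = 8289887228921 / 17767034710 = 466.59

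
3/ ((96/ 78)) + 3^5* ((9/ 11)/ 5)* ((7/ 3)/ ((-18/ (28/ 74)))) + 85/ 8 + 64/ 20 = 14.31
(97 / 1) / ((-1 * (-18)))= 97 / 18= 5.39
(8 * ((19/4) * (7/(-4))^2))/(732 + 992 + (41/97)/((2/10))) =1843/27336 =0.07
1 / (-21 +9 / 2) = -2 / 33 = -0.06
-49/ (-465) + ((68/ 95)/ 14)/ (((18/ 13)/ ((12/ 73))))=33543/ 300979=0.11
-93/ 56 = -1.66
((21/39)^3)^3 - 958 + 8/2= -10116652048235/10604499373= -954.00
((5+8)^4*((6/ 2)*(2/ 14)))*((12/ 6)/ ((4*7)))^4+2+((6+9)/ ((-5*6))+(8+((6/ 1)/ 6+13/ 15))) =47134741/ 4033680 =11.69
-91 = -91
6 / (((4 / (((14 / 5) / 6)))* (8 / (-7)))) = -49 / 80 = -0.61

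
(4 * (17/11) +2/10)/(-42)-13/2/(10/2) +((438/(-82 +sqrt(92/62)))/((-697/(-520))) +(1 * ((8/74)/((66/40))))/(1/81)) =-1099545663/8411116945-37960 * sqrt(1426)/24208901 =-0.19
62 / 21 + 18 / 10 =499 / 105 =4.75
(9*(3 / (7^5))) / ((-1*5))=-27 / 84035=-0.00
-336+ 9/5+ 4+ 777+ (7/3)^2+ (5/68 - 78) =1145413/3060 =374.32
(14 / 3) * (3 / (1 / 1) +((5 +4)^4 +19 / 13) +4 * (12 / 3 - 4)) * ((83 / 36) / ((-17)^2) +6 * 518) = 95225698.58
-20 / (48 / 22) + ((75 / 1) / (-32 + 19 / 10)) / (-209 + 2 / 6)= -5174965 / 565278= -9.15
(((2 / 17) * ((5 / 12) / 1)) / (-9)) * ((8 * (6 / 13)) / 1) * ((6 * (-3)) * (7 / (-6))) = -280 / 663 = -0.42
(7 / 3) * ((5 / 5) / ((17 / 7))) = 49 / 51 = 0.96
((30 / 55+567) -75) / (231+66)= 602 / 363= 1.66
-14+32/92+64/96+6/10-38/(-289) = -12.25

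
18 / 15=1.20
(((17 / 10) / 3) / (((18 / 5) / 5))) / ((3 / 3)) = 0.79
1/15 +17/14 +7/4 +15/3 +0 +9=7153/420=17.03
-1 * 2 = -2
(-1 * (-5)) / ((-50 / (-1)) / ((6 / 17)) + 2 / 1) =15 / 431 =0.03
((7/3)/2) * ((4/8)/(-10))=-7/120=-0.06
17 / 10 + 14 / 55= 43 / 22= 1.95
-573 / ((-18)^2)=-191 / 108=-1.77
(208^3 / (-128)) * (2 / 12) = -35152 / 3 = -11717.33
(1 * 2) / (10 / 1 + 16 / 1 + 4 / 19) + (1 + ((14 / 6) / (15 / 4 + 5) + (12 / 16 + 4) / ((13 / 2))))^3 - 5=3.05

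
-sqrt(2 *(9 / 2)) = -3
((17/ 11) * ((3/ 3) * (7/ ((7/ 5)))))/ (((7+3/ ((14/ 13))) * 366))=595/ 275781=0.00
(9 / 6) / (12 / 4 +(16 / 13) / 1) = 39 / 110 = 0.35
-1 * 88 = -88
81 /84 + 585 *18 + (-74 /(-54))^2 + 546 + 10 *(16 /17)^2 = 65407098223 /5899068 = 11087.70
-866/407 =-2.13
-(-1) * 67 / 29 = 67 / 29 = 2.31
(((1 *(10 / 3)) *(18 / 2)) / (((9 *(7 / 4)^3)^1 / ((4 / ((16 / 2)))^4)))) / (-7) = -40 / 7203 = -0.01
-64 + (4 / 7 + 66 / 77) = -438 / 7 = -62.57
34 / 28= 17 / 14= 1.21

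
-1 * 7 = -7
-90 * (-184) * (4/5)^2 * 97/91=5140224/455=11297.20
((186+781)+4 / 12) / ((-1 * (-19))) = 2902 / 57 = 50.91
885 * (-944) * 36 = -30075840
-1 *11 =-11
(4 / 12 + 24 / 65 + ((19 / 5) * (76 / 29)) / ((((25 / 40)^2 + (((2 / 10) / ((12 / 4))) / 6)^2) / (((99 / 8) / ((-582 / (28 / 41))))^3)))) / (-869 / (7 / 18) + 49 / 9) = -265741061274737986749 / 843248853014695515186175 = -0.00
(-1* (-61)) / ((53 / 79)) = 4819 / 53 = 90.92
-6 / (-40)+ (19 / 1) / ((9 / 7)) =2687 / 180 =14.93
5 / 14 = 0.36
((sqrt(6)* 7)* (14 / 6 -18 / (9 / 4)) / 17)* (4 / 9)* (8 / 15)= -224* sqrt(6) / 405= -1.35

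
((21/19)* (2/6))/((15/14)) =98/285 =0.34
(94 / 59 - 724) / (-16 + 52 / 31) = 660641 / 13098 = 50.44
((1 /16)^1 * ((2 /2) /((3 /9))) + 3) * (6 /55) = 153 /440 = 0.35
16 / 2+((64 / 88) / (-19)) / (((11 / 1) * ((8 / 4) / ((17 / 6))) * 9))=496550 / 62073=8.00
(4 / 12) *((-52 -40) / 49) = -92 / 147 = -0.63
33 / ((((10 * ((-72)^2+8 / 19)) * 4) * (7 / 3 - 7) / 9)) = -16929 / 55162240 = -0.00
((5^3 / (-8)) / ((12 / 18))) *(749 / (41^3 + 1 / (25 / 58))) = -2340625 / 9189776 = -0.25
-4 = -4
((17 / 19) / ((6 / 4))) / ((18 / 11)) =187 / 513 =0.36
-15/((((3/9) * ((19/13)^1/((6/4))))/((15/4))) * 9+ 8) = -2925/1712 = -1.71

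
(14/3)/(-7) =-2/3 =-0.67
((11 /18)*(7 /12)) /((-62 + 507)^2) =77 /42773400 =0.00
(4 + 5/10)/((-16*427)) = -9/13664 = -0.00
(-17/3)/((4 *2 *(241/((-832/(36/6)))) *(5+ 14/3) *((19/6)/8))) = 14144/132791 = 0.11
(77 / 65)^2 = 5929 / 4225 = 1.40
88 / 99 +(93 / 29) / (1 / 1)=1069 / 261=4.10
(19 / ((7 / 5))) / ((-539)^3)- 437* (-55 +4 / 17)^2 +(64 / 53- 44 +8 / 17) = -22005691877397657860 / 16789511022361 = -1310680.93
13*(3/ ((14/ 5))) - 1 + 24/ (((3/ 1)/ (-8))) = -715/ 14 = -51.07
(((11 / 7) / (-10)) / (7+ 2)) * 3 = -11 / 210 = -0.05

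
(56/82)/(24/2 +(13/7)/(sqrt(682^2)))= 133672/2349341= 0.06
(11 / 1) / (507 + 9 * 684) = 0.00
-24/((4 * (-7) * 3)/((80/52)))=40/91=0.44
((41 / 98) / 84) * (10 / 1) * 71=14555 / 4116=3.54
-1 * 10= -10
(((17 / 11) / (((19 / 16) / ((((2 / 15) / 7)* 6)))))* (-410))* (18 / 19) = -1605888 / 27797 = -57.77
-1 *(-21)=21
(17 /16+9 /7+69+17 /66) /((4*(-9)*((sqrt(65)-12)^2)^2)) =-21469078255 /5182541977536-5028445*sqrt(65) /9815420412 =-0.01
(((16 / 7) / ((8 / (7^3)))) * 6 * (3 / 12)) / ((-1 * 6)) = -49 / 2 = -24.50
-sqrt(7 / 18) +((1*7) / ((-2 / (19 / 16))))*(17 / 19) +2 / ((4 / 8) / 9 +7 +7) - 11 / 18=-305123 / 72864 - sqrt(14) / 6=-4.81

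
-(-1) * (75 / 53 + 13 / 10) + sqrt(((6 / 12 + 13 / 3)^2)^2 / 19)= 1439 / 530 + 841 * sqrt(19) / 684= 8.07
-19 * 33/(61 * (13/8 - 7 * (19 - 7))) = 5016/40199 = 0.12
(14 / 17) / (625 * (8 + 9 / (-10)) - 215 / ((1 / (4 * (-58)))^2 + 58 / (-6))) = 43705004 / 236680091695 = 0.00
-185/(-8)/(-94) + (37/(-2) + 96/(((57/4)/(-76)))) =-399121/752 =-530.75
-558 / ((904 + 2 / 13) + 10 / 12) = -43524 / 70589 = -0.62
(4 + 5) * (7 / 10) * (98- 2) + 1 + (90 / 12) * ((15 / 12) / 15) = 24257 / 40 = 606.42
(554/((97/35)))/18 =9695/873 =11.11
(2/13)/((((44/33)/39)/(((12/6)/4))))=2.25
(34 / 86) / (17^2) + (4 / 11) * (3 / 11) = 8893 / 88451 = 0.10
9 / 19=0.47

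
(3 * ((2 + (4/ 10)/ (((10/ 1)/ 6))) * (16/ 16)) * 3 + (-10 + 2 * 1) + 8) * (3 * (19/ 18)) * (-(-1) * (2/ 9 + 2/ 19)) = 1568/ 75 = 20.91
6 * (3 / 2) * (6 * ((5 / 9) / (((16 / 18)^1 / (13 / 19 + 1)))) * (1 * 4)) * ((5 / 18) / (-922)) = -600 / 8759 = -0.07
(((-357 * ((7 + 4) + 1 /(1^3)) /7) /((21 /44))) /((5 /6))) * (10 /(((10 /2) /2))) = -215424 /35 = -6154.97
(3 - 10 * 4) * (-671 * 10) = 248270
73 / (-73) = -1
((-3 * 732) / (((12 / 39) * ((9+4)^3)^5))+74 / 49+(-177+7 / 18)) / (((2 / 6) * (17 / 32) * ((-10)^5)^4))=-608084471631012978089 / 61496897424140770068750000000000000000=-0.00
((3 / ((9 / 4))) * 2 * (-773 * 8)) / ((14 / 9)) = -74208 / 7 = -10601.14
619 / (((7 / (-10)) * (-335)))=1238 / 469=2.64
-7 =-7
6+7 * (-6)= -36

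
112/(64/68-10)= -136/11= -12.36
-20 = -20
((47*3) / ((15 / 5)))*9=423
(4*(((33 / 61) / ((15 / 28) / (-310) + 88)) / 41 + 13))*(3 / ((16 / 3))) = 44702151597 / 1528261060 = 29.25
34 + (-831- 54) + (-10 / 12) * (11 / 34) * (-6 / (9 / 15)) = -86527 / 102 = -848.30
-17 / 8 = -2.12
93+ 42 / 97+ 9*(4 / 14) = 65187 / 679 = 96.00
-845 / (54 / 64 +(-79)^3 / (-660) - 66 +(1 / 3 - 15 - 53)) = -4461600 / 3243007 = -1.38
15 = 15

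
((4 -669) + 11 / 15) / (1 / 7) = -69748 / 15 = -4649.87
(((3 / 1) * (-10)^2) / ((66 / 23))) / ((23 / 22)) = 100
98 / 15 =6.53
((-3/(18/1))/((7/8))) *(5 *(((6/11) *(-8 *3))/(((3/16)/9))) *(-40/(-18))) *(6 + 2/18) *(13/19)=6656000/1197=5560.57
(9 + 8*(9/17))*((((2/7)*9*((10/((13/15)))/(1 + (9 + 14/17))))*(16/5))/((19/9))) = 2187000/39767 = 55.00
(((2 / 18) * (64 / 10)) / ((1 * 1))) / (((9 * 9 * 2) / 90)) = 0.40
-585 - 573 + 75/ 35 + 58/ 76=-307255/ 266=-1155.09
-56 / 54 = -28 / 27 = -1.04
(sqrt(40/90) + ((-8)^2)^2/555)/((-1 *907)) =-0.01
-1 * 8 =-8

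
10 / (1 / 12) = 120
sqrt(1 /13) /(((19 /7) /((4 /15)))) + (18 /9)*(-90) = -180 + 28*sqrt(13) /3705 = -179.97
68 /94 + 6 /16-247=-92459 /376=-245.90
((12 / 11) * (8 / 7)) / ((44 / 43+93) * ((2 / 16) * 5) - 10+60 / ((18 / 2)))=99072 / 4404785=0.02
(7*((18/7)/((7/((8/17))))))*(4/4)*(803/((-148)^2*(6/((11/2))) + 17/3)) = 3815856/93858989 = 0.04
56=56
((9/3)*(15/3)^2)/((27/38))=950/9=105.56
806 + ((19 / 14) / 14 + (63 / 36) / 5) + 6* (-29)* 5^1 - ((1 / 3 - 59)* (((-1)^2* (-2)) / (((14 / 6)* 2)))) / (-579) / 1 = -63.51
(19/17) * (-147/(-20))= 2793/340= 8.21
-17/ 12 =-1.42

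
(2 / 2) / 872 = 1 / 872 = 0.00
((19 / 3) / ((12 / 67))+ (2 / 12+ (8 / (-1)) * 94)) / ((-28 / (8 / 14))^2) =-25793 / 86436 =-0.30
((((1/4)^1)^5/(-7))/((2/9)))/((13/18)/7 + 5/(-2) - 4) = 81/825344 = 0.00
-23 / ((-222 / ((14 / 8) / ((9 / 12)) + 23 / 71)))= 6509 / 23643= 0.28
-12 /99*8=-32 /33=-0.97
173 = 173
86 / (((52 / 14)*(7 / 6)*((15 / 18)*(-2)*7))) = -774 / 455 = -1.70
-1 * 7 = -7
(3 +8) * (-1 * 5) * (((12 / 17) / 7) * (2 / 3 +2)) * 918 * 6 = -570240 / 7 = -81462.86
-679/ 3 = -226.33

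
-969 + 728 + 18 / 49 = -11791 / 49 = -240.63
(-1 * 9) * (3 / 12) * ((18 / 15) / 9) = -3 / 10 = -0.30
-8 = -8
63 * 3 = 189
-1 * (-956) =956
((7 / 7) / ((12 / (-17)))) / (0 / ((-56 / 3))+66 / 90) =-85 / 44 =-1.93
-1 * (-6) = 6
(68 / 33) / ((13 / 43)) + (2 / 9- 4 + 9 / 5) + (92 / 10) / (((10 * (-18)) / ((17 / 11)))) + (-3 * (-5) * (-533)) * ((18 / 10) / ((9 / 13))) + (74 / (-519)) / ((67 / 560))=-15501964407973 / 745880850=-20783.43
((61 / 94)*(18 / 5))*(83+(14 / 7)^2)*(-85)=-811971 / 47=-17275.98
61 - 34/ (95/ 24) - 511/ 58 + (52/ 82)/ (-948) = 1167173557/ 26770335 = 43.60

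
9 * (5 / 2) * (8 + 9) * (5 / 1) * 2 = 3825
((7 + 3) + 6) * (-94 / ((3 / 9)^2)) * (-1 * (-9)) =-121824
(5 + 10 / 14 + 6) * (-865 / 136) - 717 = -376757 / 476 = -791.51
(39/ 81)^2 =169/ 729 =0.23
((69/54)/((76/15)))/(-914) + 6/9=277741/416784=0.67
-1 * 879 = -879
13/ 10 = 1.30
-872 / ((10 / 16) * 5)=-279.04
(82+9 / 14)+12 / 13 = 15209 / 182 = 83.57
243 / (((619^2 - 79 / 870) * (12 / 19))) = 669465 / 666699982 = 0.00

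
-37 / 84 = -0.44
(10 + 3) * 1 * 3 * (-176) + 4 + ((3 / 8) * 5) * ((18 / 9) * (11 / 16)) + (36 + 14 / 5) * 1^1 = -2181959 / 320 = -6818.62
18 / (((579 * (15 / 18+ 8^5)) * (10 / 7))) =126 / 189731545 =0.00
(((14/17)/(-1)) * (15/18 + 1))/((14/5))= -55/102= -0.54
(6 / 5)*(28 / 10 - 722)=-21576 / 25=-863.04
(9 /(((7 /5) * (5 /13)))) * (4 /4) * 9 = 1053 /7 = 150.43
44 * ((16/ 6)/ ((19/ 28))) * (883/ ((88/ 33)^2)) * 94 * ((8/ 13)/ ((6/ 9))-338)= -680308586.91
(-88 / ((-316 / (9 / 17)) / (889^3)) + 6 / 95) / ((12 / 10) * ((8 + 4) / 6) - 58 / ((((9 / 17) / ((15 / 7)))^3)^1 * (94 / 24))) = -105741.85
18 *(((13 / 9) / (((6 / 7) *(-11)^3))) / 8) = -91 / 31944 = -0.00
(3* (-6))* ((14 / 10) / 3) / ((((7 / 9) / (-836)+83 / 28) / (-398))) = 440199144 / 390185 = 1128.18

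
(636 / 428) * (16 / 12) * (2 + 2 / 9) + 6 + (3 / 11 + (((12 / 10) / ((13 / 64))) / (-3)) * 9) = -4852481 / 688545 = -7.05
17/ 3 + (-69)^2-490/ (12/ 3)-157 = 26923/ 6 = 4487.17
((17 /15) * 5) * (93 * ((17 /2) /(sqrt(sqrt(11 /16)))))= 8959 * 11^(3 /4) /11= 4919.39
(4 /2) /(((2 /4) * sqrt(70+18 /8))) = 8 /17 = 0.47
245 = 245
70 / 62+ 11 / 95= 3666 / 2945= 1.24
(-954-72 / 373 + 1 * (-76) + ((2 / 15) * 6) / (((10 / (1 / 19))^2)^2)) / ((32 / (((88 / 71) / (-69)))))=6885643614020897 / 11906954098350000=0.58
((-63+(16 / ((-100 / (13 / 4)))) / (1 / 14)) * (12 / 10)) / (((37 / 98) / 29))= -29960364 / 4625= -6477.92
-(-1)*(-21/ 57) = -7/ 19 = -0.37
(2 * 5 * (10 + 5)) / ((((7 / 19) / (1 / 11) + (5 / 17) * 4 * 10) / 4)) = 64600 / 1703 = 37.93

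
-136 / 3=-45.33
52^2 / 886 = 1352 / 443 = 3.05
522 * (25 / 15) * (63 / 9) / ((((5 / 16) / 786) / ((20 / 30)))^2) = 85614993408 / 5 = 17122998681.60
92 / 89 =1.03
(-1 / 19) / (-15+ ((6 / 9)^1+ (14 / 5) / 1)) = 15 / 3287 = 0.00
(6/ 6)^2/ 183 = 1/ 183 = 0.01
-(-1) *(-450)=-450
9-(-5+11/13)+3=210/13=16.15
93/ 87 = 31/ 29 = 1.07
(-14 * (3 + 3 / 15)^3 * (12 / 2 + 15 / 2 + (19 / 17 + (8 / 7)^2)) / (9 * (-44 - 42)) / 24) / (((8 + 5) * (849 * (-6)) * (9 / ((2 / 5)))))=-2263808 / 8577342466875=-0.00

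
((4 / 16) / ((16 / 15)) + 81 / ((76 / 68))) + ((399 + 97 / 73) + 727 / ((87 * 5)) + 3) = 18446258431 / 38614080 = 477.71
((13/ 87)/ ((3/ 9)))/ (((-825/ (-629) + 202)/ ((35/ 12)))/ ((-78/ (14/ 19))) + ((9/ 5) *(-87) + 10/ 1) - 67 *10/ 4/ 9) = -181774710/ 67259700667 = -0.00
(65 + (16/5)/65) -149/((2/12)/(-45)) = 13095891/325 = 40295.05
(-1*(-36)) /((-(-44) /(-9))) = -81 /11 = -7.36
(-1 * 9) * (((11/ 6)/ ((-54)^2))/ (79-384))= 11/ 592920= 0.00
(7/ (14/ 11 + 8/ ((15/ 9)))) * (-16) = -3080/ 167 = -18.44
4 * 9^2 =324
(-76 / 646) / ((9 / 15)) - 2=-2.20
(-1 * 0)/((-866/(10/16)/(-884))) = 0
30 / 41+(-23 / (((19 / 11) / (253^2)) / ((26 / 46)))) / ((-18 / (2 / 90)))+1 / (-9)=375676357 / 630990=595.38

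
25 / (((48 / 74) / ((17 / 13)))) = 15725 / 312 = 50.40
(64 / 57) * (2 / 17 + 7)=7744 / 969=7.99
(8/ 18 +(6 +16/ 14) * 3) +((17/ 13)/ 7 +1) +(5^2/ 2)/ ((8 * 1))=46093/ 1872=24.62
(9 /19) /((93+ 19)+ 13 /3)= 0.00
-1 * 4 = -4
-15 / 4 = -3.75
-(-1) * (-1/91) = -0.01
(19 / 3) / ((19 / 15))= 5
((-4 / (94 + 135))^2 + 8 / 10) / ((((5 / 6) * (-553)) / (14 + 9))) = -28958472 / 724996825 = -0.04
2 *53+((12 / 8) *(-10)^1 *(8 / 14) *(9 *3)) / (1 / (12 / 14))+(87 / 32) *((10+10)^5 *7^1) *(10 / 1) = 29840995474 / 49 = 608999907.63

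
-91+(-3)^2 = -82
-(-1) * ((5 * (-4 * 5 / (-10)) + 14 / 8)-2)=39 / 4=9.75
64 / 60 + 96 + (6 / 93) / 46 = 1038143 / 10695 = 97.07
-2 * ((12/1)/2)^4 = -2592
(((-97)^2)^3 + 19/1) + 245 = 832972005193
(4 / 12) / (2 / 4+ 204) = 2 / 1227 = 0.00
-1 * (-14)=14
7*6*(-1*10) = -420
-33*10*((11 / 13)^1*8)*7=-203280 / 13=-15636.92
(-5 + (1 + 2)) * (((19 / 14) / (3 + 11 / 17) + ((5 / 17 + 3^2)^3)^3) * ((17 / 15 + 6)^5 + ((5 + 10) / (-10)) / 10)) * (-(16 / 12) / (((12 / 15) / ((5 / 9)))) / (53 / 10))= 28458995152623939101056344419921 / 8522296398639135540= 3339357588779.52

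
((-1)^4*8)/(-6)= -4/3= -1.33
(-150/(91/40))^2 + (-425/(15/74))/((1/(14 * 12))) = -2880899440/8281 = -347892.70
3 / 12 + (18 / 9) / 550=279 / 1100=0.25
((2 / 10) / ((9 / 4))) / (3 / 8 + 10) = 32 / 3735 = 0.01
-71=-71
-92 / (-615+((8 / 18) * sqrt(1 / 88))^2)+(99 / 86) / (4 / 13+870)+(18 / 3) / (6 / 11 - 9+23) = 6007940319909 / 10663403817040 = 0.56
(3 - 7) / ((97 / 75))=-300 / 97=-3.09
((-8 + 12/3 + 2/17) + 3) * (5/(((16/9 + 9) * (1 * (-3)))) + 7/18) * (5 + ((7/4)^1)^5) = -14946905/3377152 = -4.43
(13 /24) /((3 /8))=1.44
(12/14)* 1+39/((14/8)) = 162/7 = 23.14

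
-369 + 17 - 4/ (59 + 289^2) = -7355041/ 20895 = -352.00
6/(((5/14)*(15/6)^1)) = 168/25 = 6.72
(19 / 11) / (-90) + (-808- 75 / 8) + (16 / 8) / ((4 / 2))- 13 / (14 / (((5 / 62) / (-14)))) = -613846853 / 751905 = -816.39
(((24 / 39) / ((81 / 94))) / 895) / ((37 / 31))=23312 / 34870095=0.00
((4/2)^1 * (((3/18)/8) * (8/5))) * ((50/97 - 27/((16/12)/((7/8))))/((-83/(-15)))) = -0.21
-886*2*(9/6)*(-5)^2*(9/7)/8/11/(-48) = 20.23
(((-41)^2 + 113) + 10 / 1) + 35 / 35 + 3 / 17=30688 / 17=1805.18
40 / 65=0.62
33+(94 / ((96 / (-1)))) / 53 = 32.98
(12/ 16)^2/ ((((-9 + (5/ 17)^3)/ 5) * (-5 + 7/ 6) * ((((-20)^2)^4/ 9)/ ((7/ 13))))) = 8357013/ 539996487680000000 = 0.00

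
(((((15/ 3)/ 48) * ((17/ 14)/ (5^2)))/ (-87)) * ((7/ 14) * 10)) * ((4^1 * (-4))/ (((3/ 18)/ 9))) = 51/ 203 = 0.25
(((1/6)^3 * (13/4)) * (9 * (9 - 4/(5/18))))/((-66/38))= 741/1760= 0.42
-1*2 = -2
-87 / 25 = -3.48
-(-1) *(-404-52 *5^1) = -664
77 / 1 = 77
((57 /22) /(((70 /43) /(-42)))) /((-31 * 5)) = 7353 /17050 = 0.43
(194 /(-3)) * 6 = -388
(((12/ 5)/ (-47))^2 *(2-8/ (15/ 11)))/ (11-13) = 1392/ 276125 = 0.01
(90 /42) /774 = 5 /1806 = 0.00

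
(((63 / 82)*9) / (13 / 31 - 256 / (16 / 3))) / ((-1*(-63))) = -279 / 120950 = -0.00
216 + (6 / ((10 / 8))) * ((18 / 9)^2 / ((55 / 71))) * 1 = 66216 / 275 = 240.79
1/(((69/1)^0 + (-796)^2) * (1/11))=11/633617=0.00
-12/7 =-1.71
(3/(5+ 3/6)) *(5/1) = 30/11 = 2.73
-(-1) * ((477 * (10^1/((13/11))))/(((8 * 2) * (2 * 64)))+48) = 665211/13312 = 49.97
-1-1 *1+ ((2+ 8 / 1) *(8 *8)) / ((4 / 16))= 2558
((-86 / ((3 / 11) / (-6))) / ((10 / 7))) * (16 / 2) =52976 / 5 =10595.20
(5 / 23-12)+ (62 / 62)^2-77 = -2019 / 23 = -87.78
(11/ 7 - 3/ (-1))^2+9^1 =1465/ 49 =29.90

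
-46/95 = -0.48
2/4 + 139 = 279/2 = 139.50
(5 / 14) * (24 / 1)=60 / 7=8.57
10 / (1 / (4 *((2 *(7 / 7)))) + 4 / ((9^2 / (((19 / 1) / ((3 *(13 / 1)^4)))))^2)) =3853446667546320 / 48168083355881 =80.00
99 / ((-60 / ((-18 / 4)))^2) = 891 / 1600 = 0.56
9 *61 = 549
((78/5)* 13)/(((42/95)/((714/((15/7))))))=764218/5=152843.60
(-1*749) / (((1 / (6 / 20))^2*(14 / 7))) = -6741 / 200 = -33.70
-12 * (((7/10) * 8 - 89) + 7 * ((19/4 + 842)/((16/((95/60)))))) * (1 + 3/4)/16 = -13524693/20480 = -660.39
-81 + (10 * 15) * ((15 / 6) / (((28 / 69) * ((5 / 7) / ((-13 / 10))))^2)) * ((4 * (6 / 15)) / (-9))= -284403 / 200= -1422.02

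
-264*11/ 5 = -2904/ 5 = -580.80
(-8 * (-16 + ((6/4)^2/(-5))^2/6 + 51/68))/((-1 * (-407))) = 329/1100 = 0.30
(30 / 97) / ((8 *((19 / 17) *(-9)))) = -85 / 22116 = -0.00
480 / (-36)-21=-103 / 3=-34.33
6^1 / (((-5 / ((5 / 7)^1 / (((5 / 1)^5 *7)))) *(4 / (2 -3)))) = 3 / 306250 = 0.00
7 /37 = 0.19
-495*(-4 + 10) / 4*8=-5940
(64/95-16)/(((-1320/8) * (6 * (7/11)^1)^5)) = 190333/1662812550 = 0.00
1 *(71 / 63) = 71 / 63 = 1.13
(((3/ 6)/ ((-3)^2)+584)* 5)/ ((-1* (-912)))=52565/ 16416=3.20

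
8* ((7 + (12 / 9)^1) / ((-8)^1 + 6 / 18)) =-200 / 23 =-8.70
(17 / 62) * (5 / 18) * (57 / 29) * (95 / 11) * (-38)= -2915075 / 59334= -49.13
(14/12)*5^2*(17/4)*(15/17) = 875/8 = 109.38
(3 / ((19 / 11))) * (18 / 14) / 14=0.16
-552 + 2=-550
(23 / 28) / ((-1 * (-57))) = 23 / 1596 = 0.01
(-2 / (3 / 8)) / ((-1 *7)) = 16 / 21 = 0.76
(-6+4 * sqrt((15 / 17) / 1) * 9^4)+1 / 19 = -113 / 19+26244 * sqrt(255) / 17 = 24646.00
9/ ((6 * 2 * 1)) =3/ 4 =0.75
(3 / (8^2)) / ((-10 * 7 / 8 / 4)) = -3 / 140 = -0.02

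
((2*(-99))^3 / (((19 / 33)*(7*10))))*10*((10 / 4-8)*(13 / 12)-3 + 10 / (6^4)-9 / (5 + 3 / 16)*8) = 485395884072 / 11039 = 43971001.37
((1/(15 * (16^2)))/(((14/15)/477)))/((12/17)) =2703/14336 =0.19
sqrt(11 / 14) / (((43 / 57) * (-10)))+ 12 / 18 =2 / 3 - 57 * sqrt(154) / 6020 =0.55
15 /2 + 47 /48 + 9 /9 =9.48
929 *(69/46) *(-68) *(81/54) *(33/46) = -101967.85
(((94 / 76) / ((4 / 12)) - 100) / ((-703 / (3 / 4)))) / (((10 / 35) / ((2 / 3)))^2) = 179291 / 320568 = 0.56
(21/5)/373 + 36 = 67161/1865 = 36.01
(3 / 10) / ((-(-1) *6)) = 1 / 20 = 0.05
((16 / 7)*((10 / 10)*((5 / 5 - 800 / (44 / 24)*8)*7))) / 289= -614224 / 3179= -193.21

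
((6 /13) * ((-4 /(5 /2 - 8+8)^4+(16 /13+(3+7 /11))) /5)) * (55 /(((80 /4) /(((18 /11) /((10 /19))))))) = 109230012 /29046875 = 3.76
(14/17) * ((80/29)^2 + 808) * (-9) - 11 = -86584195/14297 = -6056.11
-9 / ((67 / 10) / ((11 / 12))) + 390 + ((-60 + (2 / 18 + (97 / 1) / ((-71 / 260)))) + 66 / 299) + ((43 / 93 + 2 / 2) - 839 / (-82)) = -234562181671 / 16270181577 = -14.42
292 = 292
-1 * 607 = -607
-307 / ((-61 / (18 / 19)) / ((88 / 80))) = 30393 / 5795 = 5.24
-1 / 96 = -0.01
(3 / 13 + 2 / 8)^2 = 625 / 2704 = 0.23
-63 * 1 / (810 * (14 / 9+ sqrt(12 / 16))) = -196 / 2705+ 63 * sqrt(3) / 2705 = -0.03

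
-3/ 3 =-1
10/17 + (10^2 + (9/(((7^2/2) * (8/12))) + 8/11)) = 933403/9163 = 101.87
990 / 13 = 76.15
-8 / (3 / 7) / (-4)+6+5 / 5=35 / 3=11.67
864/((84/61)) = 4392/7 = 627.43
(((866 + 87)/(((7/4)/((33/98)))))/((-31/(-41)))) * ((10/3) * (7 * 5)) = 42980300/1519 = 28295.13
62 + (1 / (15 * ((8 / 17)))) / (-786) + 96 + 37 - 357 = -15279857 / 94320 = -162.00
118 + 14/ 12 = 715/ 6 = 119.17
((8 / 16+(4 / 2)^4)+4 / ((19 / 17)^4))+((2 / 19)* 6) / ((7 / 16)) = 37415183 / 1824494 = 20.51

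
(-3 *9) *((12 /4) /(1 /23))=-1863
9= 9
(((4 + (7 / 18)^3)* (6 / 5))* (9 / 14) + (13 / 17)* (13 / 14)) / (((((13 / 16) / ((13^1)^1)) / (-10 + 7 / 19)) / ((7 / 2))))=-30113687 / 14535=-2071.81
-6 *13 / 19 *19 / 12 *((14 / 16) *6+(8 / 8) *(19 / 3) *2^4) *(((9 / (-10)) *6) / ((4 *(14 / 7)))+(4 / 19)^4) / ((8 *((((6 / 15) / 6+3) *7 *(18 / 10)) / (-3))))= -291673078645 / 64455724032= -4.53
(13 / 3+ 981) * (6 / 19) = 5912 / 19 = 311.16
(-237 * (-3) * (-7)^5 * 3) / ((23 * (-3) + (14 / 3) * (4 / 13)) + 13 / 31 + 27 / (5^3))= 68578862625 / 128033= 535634.27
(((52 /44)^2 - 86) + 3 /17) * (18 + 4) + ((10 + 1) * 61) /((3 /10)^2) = 9421712 /1683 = 5598.17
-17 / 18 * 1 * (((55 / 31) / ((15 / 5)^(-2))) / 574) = -935 / 35588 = -0.03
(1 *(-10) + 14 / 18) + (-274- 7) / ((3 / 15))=-1414.22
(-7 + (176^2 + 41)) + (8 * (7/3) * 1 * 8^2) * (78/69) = 2232874/69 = 32360.49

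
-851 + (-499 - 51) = -1401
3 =3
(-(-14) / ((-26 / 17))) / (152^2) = -119 / 300352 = -0.00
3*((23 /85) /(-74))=-69 /6290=-0.01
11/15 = 0.73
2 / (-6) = -1 / 3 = -0.33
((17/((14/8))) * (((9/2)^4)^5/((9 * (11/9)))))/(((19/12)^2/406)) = 53943561641835593090037/32530432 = 1658249163178515.22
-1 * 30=-30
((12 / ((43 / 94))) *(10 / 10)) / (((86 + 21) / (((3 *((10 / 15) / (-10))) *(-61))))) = 68808 / 23005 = 2.99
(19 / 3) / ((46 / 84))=266 / 23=11.57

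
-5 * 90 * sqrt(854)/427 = -450 * sqrt(854)/427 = -30.80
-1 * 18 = -18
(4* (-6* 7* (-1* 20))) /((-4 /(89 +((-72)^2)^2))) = -22574113800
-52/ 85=-0.61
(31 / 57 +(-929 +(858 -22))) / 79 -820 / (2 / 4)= -7390190 / 4503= -1641.17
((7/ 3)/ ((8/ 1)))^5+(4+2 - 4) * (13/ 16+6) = 108507559/ 7962624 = 13.63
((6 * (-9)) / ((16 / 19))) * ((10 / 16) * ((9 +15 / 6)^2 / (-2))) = 2650.17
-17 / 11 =-1.55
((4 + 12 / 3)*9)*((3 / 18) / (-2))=-6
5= 5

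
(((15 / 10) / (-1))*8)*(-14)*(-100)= -16800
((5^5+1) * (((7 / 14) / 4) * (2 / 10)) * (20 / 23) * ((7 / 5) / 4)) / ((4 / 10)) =10941 / 184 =59.46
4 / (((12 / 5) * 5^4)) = 0.00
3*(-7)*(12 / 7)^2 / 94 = -216 / 329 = -0.66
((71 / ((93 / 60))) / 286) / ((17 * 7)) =0.00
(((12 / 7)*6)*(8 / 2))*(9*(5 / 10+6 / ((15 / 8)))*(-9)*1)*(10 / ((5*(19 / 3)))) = -2589408 / 665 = -3893.85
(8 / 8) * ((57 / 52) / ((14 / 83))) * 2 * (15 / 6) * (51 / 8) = 1206405 / 5824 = 207.14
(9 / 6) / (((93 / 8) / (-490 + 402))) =-352 / 31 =-11.35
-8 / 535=-0.01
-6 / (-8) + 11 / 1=47 / 4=11.75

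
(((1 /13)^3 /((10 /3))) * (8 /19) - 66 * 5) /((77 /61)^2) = -256287365298 /1237471235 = -207.11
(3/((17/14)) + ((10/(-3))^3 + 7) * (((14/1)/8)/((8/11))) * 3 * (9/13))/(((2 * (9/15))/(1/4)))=-5220635/169728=-30.76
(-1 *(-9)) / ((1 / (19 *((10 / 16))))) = 855 / 8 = 106.88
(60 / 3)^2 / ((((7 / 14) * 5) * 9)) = 160 / 9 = 17.78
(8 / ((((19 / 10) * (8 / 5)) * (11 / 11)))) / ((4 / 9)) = 225 / 38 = 5.92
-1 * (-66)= 66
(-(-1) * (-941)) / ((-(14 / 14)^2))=941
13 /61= 0.21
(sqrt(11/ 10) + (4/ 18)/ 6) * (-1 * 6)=-3 * sqrt(110)/ 5 - 2/ 9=-6.52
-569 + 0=-569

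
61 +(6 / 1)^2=97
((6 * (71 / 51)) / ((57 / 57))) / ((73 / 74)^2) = 777592 / 90593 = 8.58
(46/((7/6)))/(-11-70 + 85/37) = -2553/5096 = -0.50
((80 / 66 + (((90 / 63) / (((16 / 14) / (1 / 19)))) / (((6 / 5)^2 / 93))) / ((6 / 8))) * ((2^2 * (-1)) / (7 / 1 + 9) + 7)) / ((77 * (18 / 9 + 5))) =155235 / 1802416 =0.09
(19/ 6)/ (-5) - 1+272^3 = 603709391/ 30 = 20123646.37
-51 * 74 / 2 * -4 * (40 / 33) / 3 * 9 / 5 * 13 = 784992 / 11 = 71362.91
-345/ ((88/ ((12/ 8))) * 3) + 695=121975/ 176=693.04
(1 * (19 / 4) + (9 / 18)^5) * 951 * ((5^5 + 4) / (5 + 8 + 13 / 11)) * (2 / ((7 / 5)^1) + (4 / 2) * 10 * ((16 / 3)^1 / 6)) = 16031116365 / 832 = 19268168.71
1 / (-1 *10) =-1 / 10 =-0.10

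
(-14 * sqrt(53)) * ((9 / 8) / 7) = -9 * sqrt(53) / 4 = -16.38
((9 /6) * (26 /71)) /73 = 39 /5183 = 0.01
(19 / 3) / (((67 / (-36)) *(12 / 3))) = -57 / 67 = -0.85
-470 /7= -67.14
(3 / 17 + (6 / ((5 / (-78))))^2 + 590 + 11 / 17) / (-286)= -1987254 / 60775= -32.70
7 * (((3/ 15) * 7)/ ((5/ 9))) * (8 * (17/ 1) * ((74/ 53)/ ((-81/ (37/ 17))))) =-1073296/ 11925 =-90.00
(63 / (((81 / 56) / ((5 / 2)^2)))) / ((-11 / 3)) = -2450 / 33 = -74.24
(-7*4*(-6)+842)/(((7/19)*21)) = 19190/147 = 130.54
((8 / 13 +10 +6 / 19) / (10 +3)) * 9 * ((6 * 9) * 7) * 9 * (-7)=-578680200 / 3211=-180218.06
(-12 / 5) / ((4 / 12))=-36 / 5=-7.20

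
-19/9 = -2.11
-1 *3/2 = -3/2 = -1.50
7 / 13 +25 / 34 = 1.27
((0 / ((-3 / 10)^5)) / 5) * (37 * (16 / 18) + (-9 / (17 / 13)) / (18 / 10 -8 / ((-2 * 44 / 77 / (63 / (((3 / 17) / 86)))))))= 0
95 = 95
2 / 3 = 0.67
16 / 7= 2.29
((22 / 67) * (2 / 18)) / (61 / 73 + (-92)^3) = -1606 / 34277030289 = -0.00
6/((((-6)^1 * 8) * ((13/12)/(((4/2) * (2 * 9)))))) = -54/13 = -4.15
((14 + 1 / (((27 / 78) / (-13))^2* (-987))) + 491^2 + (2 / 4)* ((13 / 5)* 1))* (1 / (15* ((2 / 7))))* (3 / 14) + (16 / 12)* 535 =204153888521 / 15989400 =12768.08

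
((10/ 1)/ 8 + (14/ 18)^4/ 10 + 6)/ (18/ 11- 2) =-10517617/ 524880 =-20.04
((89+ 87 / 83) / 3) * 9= 22422 / 83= 270.14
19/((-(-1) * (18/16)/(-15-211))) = -34352/9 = -3816.89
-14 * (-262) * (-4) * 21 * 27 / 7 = -1188432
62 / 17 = 3.65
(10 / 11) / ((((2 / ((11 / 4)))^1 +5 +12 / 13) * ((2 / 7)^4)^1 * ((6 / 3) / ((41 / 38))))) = 6398665 / 578208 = 11.07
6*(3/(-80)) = -9/40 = -0.22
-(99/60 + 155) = -3133/20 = -156.65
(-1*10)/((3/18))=-60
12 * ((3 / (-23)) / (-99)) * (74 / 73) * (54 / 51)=5328 / 313973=0.02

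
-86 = -86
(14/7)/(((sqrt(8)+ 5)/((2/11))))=0.05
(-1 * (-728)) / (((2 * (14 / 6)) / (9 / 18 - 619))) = -96486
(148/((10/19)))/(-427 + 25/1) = -0.70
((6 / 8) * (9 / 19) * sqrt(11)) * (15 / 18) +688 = 45 * sqrt(11) / 152 +688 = 688.98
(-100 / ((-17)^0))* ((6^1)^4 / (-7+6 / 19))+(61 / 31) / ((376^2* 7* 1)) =75542964948547 / 3896181184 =19388.98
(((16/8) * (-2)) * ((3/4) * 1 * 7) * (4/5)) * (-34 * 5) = 2856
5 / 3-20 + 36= 53 / 3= 17.67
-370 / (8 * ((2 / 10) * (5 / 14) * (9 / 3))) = -1295 / 6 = -215.83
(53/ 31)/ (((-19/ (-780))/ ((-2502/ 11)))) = -103432680/ 6479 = -15964.30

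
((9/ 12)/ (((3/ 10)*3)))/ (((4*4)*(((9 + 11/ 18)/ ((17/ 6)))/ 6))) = 255/ 2768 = 0.09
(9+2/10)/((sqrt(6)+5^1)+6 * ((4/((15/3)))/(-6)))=322/97- 230 * sqrt(6)/291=1.38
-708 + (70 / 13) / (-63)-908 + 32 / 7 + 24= -1300174 / 819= -1587.51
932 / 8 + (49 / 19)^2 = 88915 / 722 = 123.15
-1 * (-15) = 15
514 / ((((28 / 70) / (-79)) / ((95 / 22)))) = -9643925 / 22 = -438360.23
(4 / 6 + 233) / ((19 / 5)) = 3505 / 57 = 61.49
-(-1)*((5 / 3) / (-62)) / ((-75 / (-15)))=-1 / 186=-0.01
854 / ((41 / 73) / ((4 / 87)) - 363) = -249368 / 102429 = -2.43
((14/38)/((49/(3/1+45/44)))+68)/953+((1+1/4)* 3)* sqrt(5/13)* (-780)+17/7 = 13942149/5576956 -225* sqrt(65) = -1811.51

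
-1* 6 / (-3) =2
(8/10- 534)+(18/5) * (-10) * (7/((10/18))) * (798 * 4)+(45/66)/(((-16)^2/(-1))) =-40787631179/28160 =-1448424.40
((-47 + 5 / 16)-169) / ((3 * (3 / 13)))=-44863 / 144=-311.55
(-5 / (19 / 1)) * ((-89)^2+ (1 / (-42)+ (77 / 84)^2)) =-39925955 / 19152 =-2084.69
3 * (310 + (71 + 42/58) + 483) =75231/29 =2594.17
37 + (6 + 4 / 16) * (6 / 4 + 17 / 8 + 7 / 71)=136939 / 2272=60.27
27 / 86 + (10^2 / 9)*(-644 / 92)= -59957 / 774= -77.46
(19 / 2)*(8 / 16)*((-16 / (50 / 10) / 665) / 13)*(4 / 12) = -4 / 6825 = -0.00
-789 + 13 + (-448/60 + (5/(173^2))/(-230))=-16179377983/20651010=-783.47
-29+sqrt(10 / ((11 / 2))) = -29+2 * sqrt(55) / 11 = -27.65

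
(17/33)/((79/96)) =544/869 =0.63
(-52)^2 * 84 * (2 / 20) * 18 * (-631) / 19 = -1289905344 / 95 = -13577950.99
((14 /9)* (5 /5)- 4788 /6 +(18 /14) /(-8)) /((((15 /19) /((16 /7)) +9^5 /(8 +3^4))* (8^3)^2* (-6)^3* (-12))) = -678917899 /384412616535048192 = -0.00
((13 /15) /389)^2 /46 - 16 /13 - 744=-15173077724603 /20360240550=-745.23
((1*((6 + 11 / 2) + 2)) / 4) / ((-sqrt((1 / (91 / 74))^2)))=-2457 / 592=-4.15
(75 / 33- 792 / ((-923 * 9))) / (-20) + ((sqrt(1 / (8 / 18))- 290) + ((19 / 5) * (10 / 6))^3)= -34.58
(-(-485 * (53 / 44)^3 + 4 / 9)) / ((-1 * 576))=-649507369 / 441593856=-1.47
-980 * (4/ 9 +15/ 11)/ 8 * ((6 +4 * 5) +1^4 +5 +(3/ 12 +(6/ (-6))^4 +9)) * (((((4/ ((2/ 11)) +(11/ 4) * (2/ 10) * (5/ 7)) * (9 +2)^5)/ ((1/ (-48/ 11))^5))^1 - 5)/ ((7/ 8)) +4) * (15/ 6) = 20137345514260325/ 132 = 152555647835305.49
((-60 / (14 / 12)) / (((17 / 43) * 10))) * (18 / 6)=-4644 / 119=-39.03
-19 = -19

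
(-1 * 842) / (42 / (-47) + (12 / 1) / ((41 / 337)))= -811267 / 94173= -8.61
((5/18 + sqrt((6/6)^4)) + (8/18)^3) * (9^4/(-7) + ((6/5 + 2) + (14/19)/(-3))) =-3711206081/2908710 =-1275.89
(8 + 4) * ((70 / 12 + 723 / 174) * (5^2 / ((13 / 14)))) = 1216600 / 377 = 3227.06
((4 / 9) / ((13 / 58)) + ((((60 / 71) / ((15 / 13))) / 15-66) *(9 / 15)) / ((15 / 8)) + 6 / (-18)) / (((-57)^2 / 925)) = -747451097 / 134947215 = -5.54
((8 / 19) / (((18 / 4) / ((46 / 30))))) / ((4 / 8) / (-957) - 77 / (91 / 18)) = -3052192 / 324032175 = -0.01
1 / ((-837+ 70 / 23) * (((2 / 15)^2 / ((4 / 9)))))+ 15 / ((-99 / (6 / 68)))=-0.04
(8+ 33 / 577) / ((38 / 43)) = 199907 / 21926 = 9.12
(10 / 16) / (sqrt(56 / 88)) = 0.78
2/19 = 0.11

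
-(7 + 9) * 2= -32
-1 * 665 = -665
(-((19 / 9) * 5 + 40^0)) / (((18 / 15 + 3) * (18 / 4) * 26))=-0.02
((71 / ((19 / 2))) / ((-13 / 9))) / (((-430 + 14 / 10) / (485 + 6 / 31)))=5.86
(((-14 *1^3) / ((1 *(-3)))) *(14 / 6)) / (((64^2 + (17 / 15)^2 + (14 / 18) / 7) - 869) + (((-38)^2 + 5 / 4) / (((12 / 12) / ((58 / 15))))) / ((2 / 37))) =9800 / 95950751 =0.00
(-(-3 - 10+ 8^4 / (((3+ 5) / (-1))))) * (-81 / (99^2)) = -525 / 121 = -4.34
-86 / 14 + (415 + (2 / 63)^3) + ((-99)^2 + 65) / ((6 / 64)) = 26416512998 / 250047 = 105646.19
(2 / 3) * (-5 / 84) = -0.04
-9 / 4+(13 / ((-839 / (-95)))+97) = 322921 / 3356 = 96.22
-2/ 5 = -0.40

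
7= 7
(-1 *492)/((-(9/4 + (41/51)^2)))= 5118768/30133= 169.87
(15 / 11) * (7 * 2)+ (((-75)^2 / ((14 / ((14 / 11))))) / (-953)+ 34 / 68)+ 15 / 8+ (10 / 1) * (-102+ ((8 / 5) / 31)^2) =-402581298123 / 402966520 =-999.04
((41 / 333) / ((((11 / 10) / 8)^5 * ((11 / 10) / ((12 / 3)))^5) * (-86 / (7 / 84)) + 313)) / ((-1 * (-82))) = 20971520000000000 / 4371680001966051414843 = 0.00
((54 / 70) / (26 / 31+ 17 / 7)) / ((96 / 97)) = 27063 / 113440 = 0.24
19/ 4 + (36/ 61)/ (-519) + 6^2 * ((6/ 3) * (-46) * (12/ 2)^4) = -181188562165/ 42212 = -4292347.25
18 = 18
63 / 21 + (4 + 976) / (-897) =1711 / 897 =1.91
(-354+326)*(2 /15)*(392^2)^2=-1322306994176 /15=-88153799611.73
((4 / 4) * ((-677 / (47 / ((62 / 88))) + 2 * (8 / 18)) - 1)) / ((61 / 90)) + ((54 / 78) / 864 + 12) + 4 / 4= -2.14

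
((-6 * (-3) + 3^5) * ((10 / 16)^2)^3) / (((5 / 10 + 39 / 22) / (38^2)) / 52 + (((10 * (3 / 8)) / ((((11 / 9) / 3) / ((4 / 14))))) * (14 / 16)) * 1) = 3827728125 / 566198272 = 6.76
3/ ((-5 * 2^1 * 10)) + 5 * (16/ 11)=7967/ 1100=7.24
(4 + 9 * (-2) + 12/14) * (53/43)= -16.20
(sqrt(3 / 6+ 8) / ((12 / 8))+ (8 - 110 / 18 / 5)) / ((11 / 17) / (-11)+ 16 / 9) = 51 * sqrt(34) / 263+ 1037 / 263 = 5.07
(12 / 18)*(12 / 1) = 8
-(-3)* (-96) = -288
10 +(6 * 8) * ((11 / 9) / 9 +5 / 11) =11386 / 297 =38.34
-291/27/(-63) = 97/567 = 0.17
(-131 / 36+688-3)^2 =601671841 / 1296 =464252.96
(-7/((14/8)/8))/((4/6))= -48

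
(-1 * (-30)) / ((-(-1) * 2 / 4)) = 60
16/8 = 2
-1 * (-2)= 2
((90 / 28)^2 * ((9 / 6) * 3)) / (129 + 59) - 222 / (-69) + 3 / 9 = 19313045 / 5085024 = 3.80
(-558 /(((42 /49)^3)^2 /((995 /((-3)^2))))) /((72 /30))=-18144417025 /279936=-64816.30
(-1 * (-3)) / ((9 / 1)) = 1 / 3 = 0.33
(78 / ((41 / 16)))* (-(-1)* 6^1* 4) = 730.54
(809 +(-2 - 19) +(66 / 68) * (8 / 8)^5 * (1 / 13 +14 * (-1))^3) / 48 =-136819429 / 3585504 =-38.16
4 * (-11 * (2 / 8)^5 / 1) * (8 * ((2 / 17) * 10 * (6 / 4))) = -165 / 272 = -0.61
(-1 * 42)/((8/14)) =-73.50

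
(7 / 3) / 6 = 7 / 18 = 0.39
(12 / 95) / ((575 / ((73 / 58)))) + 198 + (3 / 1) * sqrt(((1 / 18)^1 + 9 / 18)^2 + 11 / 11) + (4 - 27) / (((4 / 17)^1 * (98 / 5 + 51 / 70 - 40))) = sqrt(106) / 3 + 52087685081 / 256628250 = 206.40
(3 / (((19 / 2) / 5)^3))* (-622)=-1866000 / 6859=-272.05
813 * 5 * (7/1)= 28455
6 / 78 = 1 / 13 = 0.08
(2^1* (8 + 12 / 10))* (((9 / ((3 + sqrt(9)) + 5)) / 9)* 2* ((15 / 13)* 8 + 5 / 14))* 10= 321080 / 1001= 320.76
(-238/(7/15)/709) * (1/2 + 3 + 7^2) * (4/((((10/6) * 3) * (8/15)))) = -80325/1418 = -56.65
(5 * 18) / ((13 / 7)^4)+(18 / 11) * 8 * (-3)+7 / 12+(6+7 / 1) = -68326471 / 3770052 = -18.12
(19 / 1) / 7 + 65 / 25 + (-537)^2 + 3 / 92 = 928565397 / 3220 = 288374.35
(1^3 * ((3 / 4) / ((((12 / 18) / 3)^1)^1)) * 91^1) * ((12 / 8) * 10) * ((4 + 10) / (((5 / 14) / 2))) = 361179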